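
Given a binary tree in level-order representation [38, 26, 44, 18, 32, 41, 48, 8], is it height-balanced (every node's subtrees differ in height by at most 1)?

Tree (level-order array): [38, 26, 44, 18, 32, 41, 48, 8]
Definition: a tree is height-balanced if, at every node, |h(left) - h(right)| <= 1 (empty subtree has height -1).
Bottom-up per-node check:
  node 8: h_left=-1, h_right=-1, diff=0 [OK], height=0
  node 18: h_left=0, h_right=-1, diff=1 [OK], height=1
  node 32: h_left=-1, h_right=-1, diff=0 [OK], height=0
  node 26: h_left=1, h_right=0, diff=1 [OK], height=2
  node 41: h_left=-1, h_right=-1, diff=0 [OK], height=0
  node 48: h_left=-1, h_right=-1, diff=0 [OK], height=0
  node 44: h_left=0, h_right=0, diff=0 [OK], height=1
  node 38: h_left=2, h_right=1, diff=1 [OK], height=3
All nodes satisfy the balance condition.
Result: Balanced


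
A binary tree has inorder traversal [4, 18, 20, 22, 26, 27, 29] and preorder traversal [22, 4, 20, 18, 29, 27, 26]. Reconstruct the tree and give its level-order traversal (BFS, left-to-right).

Inorder:  [4, 18, 20, 22, 26, 27, 29]
Preorder: [22, 4, 20, 18, 29, 27, 26]
Algorithm: preorder visits root first, so consume preorder in order;
for each root, split the current inorder slice at that value into
left-subtree inorder and right-subtree inorder, then recurse.
Recursive splits:
  root=22; inorder splits into left=[4, 18, 20], right=[26, 27, 29]
  root=4; inorder splits into left=[], right=[18, 20]
  root=20; inorder splits into left=[18], right=[]
  root=18; inorder splits into left=[], right=[]
  root=29; inorder splits into left=[26, 27], right=[]
  root=27; inorder splits into left=[26], right=[]
  root=26; inorder splits into left=[], right=[]
Reconstructed level-order: [22, 4, 29, 20, 27, 18, 26]


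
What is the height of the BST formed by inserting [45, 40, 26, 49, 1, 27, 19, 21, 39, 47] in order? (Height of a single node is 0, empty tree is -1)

Insertion order: [45, 40, 26, 49, 1, 27, 19, 21, 39, 47]
Tree (level-order array): [45, 40, 49, 26, None, 47, None, 1, 27, None, None, None, 19, None, 39, None, 21]
Compute height bottom-up (empty subtree = -1):
  height(21) = 1 + max(-1, -1) = 0
  height(19) = 1 + max(-1, 0) = 1
  height(1) = 1 + max(-1, 1) = 2
  height(39) = 1 + max(-1, -1) = 0
  height(27) = 1 + max(-1, 0) = 1
  height(26) = 1 + max(2, 1) = 3
  height(40) = 1 + max(3, -1) = 4
  height(47) = 1 + max(-1, -1) = 0
  height(49) = 1 + max(0, -1) = 1
  height(45) = 1 + max(4, 1) = 5
Height = 5


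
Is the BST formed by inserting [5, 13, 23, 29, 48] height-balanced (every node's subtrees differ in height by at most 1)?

Tree (level-order array): [5, None, 13, None, 23, None, 29, None, 48]
Definition: a tree is height-balanced if, at every node, |h(left) - h(right)| <= 1 (empty subtree has height -1).
Bottom-up per-node check:
  node 48: h_left=-1, h_right=-1, diff=0 [OK], height=0
  node 29: h_left=-1, h_right=0, diff=1 [OK], height=1
  node 23: h_left=-1, h_right=1, diff=2 [FAIL (|-1-1|=2 > 1)], height=2
  node 13: h_left=-1, h_right=2, diff=3 [FAIL (|-1-2|=3 > 1)], height=3
  node 5: h_left=-1, h_right=3, diff=4 [FAIL (|-1-3|=4 > 1)], height=4
Node 23 violates the condition: |-1 - 1| = 2 > 1.
Result: Not balanced


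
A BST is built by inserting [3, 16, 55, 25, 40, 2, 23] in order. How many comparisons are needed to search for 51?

Search path for 51: 3 -> 16 -> 55 -> 25 -> 40
Found: False
Comparisons: 5


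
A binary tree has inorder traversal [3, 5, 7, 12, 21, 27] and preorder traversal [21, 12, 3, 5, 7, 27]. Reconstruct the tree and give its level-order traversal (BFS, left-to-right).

Inorder:  [3, 5, 7, 12, 21, 27]
Preorder: [21, 12, 3, 5, 7, 27]
Algorithm: preorder visits root first, so consume preorder in order;
for each root, split the current inorder slice at that value into
left-subtree inorder and right-subtree inorder, then recurse.
Recursive splits:
  root=21; inorder splits into left=[3, 5, 7, 12], right=[27]
  root=12; inorder splits into left=[3, 5, 7], right=[]
  root=3; inorder splits into left=[], right=[5, 7]
  root=5; inorder splits into left=[], right=[7]
  root=7; inorder splits into left=[], right=[]
  root=27; inorder splits into left=[], right=[]
Reconstructed level-order: [21, 12, 27, 3, 5, 7]


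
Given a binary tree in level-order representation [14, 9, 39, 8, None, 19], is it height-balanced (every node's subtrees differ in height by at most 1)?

Tree (level-order array): [14, 9, 39, 8, None, 19]
Definition: a tree is height-balanced if, at every node, |h(left) - h(right)| <= 1 (empty subtree has height -1).
Bottom-up per-node check:
  node 8: h_left=-1, h_right=-1, diff=0 [OK], height=0
  node 9: h_left=0, h_right=-1, diff=1 [OK], height=1
  node 19: h_left=-1, h_right=-1, diff=0 [OK], height=0
  node 39: h_left=0, h_right=-1, diff=1 [OK], height=1
  node 14: h_left=1, h_right=1, diff=0 [OK], height=2
All nodes satisfy the balance condition.
Result: Balanced


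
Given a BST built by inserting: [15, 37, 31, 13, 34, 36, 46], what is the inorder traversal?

Tree insertion order: [15, 37, 31, 13, 34, 36, 46]
Tree (level-order array): [15, 13, 37, None, None, 31, 46, None, 34, None, None, None, 36]
Inorder traversal: [13, 15, 31, 34, 36, 37, 46]


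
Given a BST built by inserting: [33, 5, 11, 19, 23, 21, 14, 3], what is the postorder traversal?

Tree insertion order: [33, 5, 11, 19, 23, 21, 14, 3]
Tree (level-order array): [33, 5, None, 3, 11, None, None, None, 19, 14, 23, None, None, 21]
Postorder traversal: [3, 14, 21, 23, 19, 11, 5, 33]


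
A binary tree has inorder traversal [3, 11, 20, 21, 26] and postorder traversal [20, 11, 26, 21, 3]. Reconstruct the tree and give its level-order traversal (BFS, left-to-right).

Inorder:   [3, 11, 20, 21, 26]
Postorder: [20, 11, 26, 21, 3]
Algorithm: postorder visits root last, so walk postorder right-to-left;
each value is the root of the current inorder slice — split it at that
value, recurse on the right subtree first, then the left.
Recursive splits:
  root=3; inorder splits into left=[], right=[11, 20, 21, 26]
  root=21; inorder splits into left=[11, 20], right=[26]
  root=26; inorder splits into left=[], right=[]
  root=11; inorder splits into left=[], right=[20]
  root=20; inorder splits into left=[], right=[]
Reconstructed level-order: [3, 21, 11, 26, 20]


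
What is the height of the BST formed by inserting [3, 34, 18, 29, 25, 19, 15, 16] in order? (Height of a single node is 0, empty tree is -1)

Insertion order: [3, 34, 18, 29, 25, 19, 15, 16]
Tree (level-order array): [3, None, 34, 18, None, 15, 29, None, 16, 25, None, None, None, 19]
Compute height bottom-up (empty subtree = -1):
  height(16) = 1 + max(-1, -1) = 0
  height(15) = 1 + max(-1, 0) = 1
  height(19) = 1 + max(-1, -1) = 0
  height(25) = 1 + max(0, -1) = 1
  height(29) = 1 + max(1, -1) = 2
  height(18) = 1 + max(1, 2) = 3
  height(34) = 1 + max(3, -1) = 4
  height(3) = 1 + max(-1, 4) = 5
Height = 5


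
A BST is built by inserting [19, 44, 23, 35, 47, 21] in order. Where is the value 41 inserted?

Starting tree (level order): [19, None, 44, 23, 47, 21, 35]
Insertion path: 19 -> 44 -> 23 -> 35
Result: insert 41 as right child of 35
Final tree (level order): [19, None, 44, 23, 47, 21, 35, None, None, None, None, None, 41]


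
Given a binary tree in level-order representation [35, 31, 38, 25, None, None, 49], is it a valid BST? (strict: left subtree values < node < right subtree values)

Level-order array: [35, 31, 38, 25, None, None, 49]
Validate using subtree bounds (lo, hi): at each node, require lo < value < hi,
then recurse left with hi=value and right with lo=value.
Preorder trace (stopping at first violation):
  at node 35 with bounds (-inf, +inf): OK
  at node 31 with bounds (-inf, 35): OK
  at node 25 with bounds (-inf, 31): OK
  at node 38 with bounds (35, +inf): OK
  at node 49 with bounds (38, +inf): OK
No violation found at any node.
Result: Valid BST


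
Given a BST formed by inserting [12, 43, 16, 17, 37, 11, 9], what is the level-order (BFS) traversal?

Tree insertion order: [12, 43, 16, 17, 37, 11, 9]
Tree (level-order array): [12, 11, 43, 9, None, 16, None, None, None, None, 17, None, 37]
BFS from the root, enqueuing left then right child of each popped node:
  queue [12] -> pop 12, enqueue [11, 43], visited so far: [12]
  queue [11, 43] -> pop 11, enqueue [9], visited so far: [12, 11]
  queue [43, 9] -> pop 43, enqueue [16], visited so far: [12, 11, 43]
  queue [9, 16] -> pop 9, enqueue [none], visited so far: [12, 11, 43, 9]
  queue [16] -> pop 16, enqueue [17], visited so far: [12, 11, 43, 9, 16]
  queue [17] -> pop 17, enqueue [37], visited so far: [12, 11, 43, 9, 16, 17]
  queue [37] -> pop 37, enqueue [none], visited so far: [12, 11, 43, 9, 16, 17, 37]
Result: [12, 11, 43, 9, 16, 17, 37]


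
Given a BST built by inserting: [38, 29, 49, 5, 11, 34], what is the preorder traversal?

Tree insertion order: [38, 29, 49, 5, 11, 34]
Tree (level-order array): [38, 29, 49, 5, 34, None, None, None, 11]
Preorder traversal: [38, 29, 5, 11, 34, 49]


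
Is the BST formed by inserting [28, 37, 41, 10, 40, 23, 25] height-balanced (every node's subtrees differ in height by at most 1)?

Tree (level-order array): [28, 10, 37, None, 23, None, 41, None, 25, 40]
Definition: a tree is height-balanced if, at every node, |h(left) - h(right)| <= 1 (empty subtree has height -1).
Bottom-up per-node check:
  node 25: h_left=-1, h_right=-1, diff=0 [OK], height=0
  node 23: h_left=-1, h_right=0, diff=1 [OK], height=1
  node 10: h_left=-1, h_right=1, diff=2 [FAIL (|-1-1|=2 > 1)], height=2
  node 40: h_left=-1, h_right=-1, diff=0 [OK], height=0
  node 41: h_left=0, h_right=-1, diff=1 [OK], height=1
  node 37: h_left=-1, h_right=1, diff=2 [FAIL (|-1-1|=2 > 1)], height=2
  node 28: h_left=2, h_right=2, diff=0 [OK], height=3
Node 10 violates the condition: |-1 - 1| = 2 > 1.
Result: Not balanced


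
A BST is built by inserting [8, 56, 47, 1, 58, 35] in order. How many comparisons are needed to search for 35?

Search path for 35: 8 -> 56 -> 47 -> 35
Found: True
Comparisons: 4


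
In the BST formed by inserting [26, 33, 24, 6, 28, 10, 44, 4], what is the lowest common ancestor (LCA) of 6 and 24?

Tree insertion order: [26, 33, 24, 6, 28, 10, 44, 4]
Tree (level-order array): [26, 24, 33, 6, None, 28, 44, 4, 10]
In a BST, the LCA of p=6, q=24 is the first node v on the
root-to-leaf path with p <= v <= q (go left if both < v, right if both > v).
Walk from root:
  at 26: both 6 and 24 < 26, go left
  at 24: 6 <= 24 <= 24, this is the LCA
LCA = 24


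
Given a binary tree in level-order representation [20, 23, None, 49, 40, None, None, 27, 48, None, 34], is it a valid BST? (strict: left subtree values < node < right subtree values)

Level-order array: [20, 23, None, 49, 40, None, None, 27, 48, None, 34]
Validate using subtree bounds (lo, hi): at each node, require lo < value < hi,
then recurse left with hi=value and right with lo=value.
Preorder trace (stopping at first violation):
  at node 20 with bounds (-inf, +inf): OK
  at node 23 with bounds (-inf, 20): VIOLATION
Node 23 violates its bound: not (-inf < 23 < 20).
Result: Not a valid BST


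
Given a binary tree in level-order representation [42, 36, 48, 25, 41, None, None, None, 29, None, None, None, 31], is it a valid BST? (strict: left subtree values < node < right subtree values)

Level-order array: [42, 36, 48, 25, 41, None, None, None, 29, None, None, None, 31]
Validate using subtree bounds (lo, hi): at each node, require lo < value < hi,
then recurse left with hi=value and right with lo=value.
Preorder trace (stopping at first violation):
  at node 42 with bounds (-inf, +inf): OK
  at node 36 with bounds (-inf, 42): OK
  at node 25 with bounds (-inf, 36): OK
  at node 29 with bounds (25, 36): OK
  at node 31 with bounds (29, 36): OK
  at node 41 with bounds (36, 42): OK
  at node 48 with bounds (42, +inf): OK
No violation found at any node.
Result: Valid BST


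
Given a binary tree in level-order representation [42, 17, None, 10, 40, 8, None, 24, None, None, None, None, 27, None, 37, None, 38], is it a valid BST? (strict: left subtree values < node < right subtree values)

Level-order array: [42, 17, None, 10, 40, 8, None, 24, None, None, None, None, 27, None, 37, None, 38]
Validate using subtree bounds (lo, hi): at each node, require lo < value < hi,
then recurse left with hi=value and right with lo=value.
Preorder trace (stopping at first violation):
  at node 42 with bounds (-inf, +inf): OK
  at node 17 with bounds (-inf, 42): OK
  at node 10 with bounds (-inf, 17): OK
  at node 8 with bounds (-inf, 10): OK
  at node 40 with bounds (17, 42): OK
  at node 24 with bounds (17, 40): OK
  at node 27 with bounds (24, 40): OK
  at node 37 with bounds (27, 40): OK
  at node 38 with bounds (37, 40): OK
No violation found at any node.
Result: Valid BST


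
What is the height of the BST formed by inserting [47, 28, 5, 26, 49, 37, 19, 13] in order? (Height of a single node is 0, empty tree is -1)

Insertion order: [47, 28, 5, 26, 49, 37, 19, 13]
Tree (level-order array): [47, 28, 49, 5, 37, None, None, None, 26, None, None, 19, None, 13]
Compute height bottom-up (empty subtree = -1):
  height(13) = 1 + max(-1, -1) = 0
  height(19) = 1 + max(0, -1) = 1
  height(26) = 1 + max(1, -1) = 2
  height(5) = 1 + max(-1, 2) = 3
  height(37) = 1 + max(-1, -1) = 0
  height(28) = 1 + max(3, 0) = 4
  height(49) = 1 + max(-1, -1) = 0
  height(47) = 1 + max(4, 0) = 5
Height = 5


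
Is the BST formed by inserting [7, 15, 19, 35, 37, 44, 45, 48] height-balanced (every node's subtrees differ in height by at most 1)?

Tree (level-order array): [7, None, 15, None, 19, None, 35, None, 37, None, 44, None, 45, None, 48]
Definition: a tree is height-balanced if, at every node, |h(left) - h(right)| <= 1 (empty subtree has height -1).
Bottom-up per-node check:
  node 48: h_left=-1, h_right=-1, diff=0 [OK], height=0
  node 45: h_left=-1, h_right=0, diff=1 [OK], height=1
  node 44: h_left=-1, h_right=1, diff=2 [FAIL (|-1-1|=2 > 1)], height=2
  node 37: h_left=-1, h_right=2, diff=3 [FAIL (|-1-2|=3 > 1)], height=3
  node 35: h_left=-1, h_right=3, diff=4 [FAIL (|-1-3|=4 > 1)], height=4
  node 19: h_left=-1, h_right=4, diff=5 [FAIL (|-1-4|=5 > 1)], height=5
  node 15: h_left=-1, h_right=5, diff=6 [FAIL (|-1-5|=6 > 1)], height=6
  node 7: h_left=-1, h_right=6, diff=7 [FAIL (|-1-6|=7 > 1)], height=7
Node 44 violates the condition: |-1 - 1| = 2 > 1.
Result: Not balanced


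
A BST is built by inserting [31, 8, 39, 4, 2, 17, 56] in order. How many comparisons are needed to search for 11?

Search path for 11: 31 -> 8 -> 17
Found: False
Comparisons: 3


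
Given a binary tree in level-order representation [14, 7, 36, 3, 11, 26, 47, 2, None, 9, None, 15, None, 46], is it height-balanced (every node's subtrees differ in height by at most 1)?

Tree (level-order array): [14, 7, 36, 3, 11, 26, 47, 2, None, 9, None, 15, None, 46]
Definition: a tree is height-balanced if, at every node, |h(left) - h(right)| <= 1 (empty subtree has height -1).
Bottom-up per-node check:
  node 2: h_left=-1, h_right=-1, diff=0 [OK], height=0
  node 3: h_left=0, h_right=-1, diff=1 [OK], height=1
  node 9: h_left=-1, h_right=-1, diff=0 [OK], height=0
  node 11: h_left=0, h_right=-1, diff=1 [OK], height=1
  node 7: h_left=1, h_right=1, diff=0 [OK], height=2
  node 15: h_left=-1, h_right=-1, diff=0 [OK], height=0
  node 26: h_left=0, h_right=-1, diff=1 [OK], height=1
  node 46: h_left=-1, h_right=-1, diff=0 [OK], height=0
  node 47: h_left=0, h_right=-1, diff=1 [OK], height=1
  node 36: h_left=1, h_right=1, diff=0 [OK], height=2
  node 14: h_left=2, h_right=2, diff=0 [OK], height=3
All nodes satisfy the balance condition.
Result: Balanced


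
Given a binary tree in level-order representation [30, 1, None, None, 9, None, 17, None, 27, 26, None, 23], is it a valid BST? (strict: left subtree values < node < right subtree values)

Level-order array: [30, 1, None, None, 9, None, 17, None, 27, 26, None, 23]
Validate using subtree bounds (lo, hi): at each node, require lo < value < hi,
then recurse left with hi=value and right with lo=value.
Preorder trace (stopping at first violation):
  at node 30 with bounds (-inf, +inf): OK
  at node 1 with bounds (-inf, 30): OK
  at node 9 with bounds (1, 30): OK
  at node 17 with bounds (9, 30): OK
  at node 27 with bounds (17, 30): OK
  at node 26 with bounds (17, 27): OK
  at node 23 with bounds (17, 26): OK
No violation found at any node.
Result: Valid BST


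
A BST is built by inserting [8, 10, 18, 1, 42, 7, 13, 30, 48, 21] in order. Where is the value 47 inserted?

Starting tree (level order): [8, 1, 10, None, 7, None, 18, None, None, 13, 42, None, None, 30, 48, 21]
Insertion path: 8 -> 10 -> 18 -> 42 -> 48
Result: insert 47 as left child of 48
Final tree (level order): [8, 1, 10, None, 7, None, 18, None, None, 13, 42, None, None, 30, 48, 21, None, 47]


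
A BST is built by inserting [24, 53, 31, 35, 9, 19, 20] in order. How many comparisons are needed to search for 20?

Search path for 20: 24 -> 9 -> 19 -> 20
Found: True
Comparisons: 4


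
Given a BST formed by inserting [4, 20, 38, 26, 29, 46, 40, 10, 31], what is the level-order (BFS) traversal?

Tree insertion order: [4, 20, 38, 26, 29, 46, 40, 10, 31]
Tree (level-order array): [4, None, 20, 10, 38, None, None, 26, 46, None, 29, 40, None, None, 31]
BFS from the root, enqueuing left then right child of each popped node:
  queue [4] -> pop 4, enqueue [20], visited so far: [4]
  queue [20] -> pop 20, enqueue [10, 38], visited so far: [4, 20]
  queue [10, 38] -> pop 10, enqueue [none], visited so far: [4, 20, 10]
  queue [38] -> pop 38, enqueue [26, 46], visited so far: [4, 20, 10, 38]
  queue [26, 46] -> pop 26, enqueue [29], visited so far: [4, 20, 10, 38, 26]
  queue [46, 29] -> pop 46, enqueue [40], visited so far: [4, 20, 10, 38, 26, 46]
  queue [29, 40] -> pop 29, enqueue [31], visited so far: [4, 20, 10, 38, 26, 46, 29]
  queue [40, 31] -> pop 40, enqueue [none], visited so far: [4, 20, 10, 38, 26, 46, 29, 40]
  queue [31] -> pop 31, enqueue [none], visited so far: [4, 20, 10, 38, 26, 46, 29, 40, 31]
Result: [4, 20, 10, 38, 26, 46, 29, 40, 31]


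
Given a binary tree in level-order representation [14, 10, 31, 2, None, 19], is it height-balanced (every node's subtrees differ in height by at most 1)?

Tree (level-order array): [14, 10, 31, 2, None, 19]
Definition: a tree is height-balanced if, at every node, |h(left) - h(right)| <= 1 (empty subtree has height -1).
Bottom-up per-node check:
  node 2: h_left=-1, h_right=-1, diff=0 [OK], height=0
  node 10: h_left=0, h_right=-1, diff=1 [OK], height=1
  node 19: h_left=-1, h_right=-1, diff=0 [OK], height=0
  node 31: h_left=0, h_right=-1, diff=1 [OK], height=1
  node 14: h_left=1, h_right=1, diff=0 [OK], height=2
All nodes satisfy the balance condition.
Result: Balanced


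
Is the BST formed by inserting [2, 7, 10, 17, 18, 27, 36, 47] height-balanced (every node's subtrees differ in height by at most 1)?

Tree (level-order array): [2, None, 7, None, 10, None, 17, None, 18, None, 27, None, 36, None, 47]
Definition: a tree is height-balanced if, at every node, |h(left) - h(right)| <= 1 (empty subtree has height -1).
Bottom-up per-node check:
  node 47: h_left=-1, h_right=-1, diff=0 [OK], height=0
  node 36: h_left=-1, h_right=0, diff=1 [OK], height=1
  node 27: h_left=-1, h_right=1, diff=2 [FAIL (|-1-1|=2 > 1)], height=2
  node 18: h_left=-1, h_right=2, diff=3 [FAIL (|-1-2|=3 > 1)], height=3
  node 17: h_left=-1, h_right=3, diff=4 [FAIL (|-1-3|=4 > 1)], height=4
  node 10: h_left=-1, h_right=4, diff=5 [FAIL (|-1-4|=5 > 1)], height=5
  node 7: h_left=-1, h_right=5, diff=6 [FAIL (|-1-5|=6 > 1)], height=6
  node 2: h_left=-1, h_right=6, diff=7 [FAIL (|-1-6|=7 > 1)], height=7
Node 27 violates the condition: |-1 - 1| = 2 > 1.
Result: Not balanced


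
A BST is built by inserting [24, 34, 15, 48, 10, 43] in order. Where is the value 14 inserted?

Starting tree (level order): [24, 15, 34, 10, None, None, 48, None, None, 43]
Insertion path: 24 -> 15 -> 10
Result: insert 14 as right child of 10
Final tree (level order): [24, 15, 34, 10, None, None, 48, None, 14, 43]


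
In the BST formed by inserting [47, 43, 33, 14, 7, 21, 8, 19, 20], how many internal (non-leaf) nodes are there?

Tree built from: [47, 43, 33, 14, 7, 21, 8, 19, 20]
Tree (level-order array): [47, 43, None, 33, None, 14, None, 7, 21, None, 8, 19, None, None, None, None, 20]
Rule: An internal node has at least one child.
Per-node child counts:
  node 47: 1 child(ren)
  node 43: 1 child(ren)
  node 33: 1 child(ren)
  node 14: 2 child(ren)
  node 7: 1 child(ren)
  node 8: 0 child(ren)
  node 21: 1 child(ren)
  node 19: 1 child(ren)
  node 20: 0 child(ren)
Matching nodes: [47, 43, 33, 14, 7, 21, 19]
Count of internal (non-leaf) nodes: 7


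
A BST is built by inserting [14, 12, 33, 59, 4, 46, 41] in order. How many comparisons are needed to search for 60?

Search path for 60: 14 -> 33 -> 59
Found: False
Comparisons: 3


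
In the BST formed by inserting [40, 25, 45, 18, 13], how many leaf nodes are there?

Tree built from: [40, 25, 45, 18, 13]
Tree (level-order array): [40, 25, 45, 18, None, None, None, 13]
Rule: A leaf has 0 children.
Per-node child counts:
  node 40: 2 child(ren)
  node 25: 1 child(ren)
  node 18: 1 child(ren)
  node 13: 0 child(ren)
  node 45: 0 child(ren)
Matching nodes: [13, 45]
Count of leaf nodes: 2


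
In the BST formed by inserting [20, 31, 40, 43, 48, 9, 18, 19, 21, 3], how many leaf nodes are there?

Tree built from: [20, 31, 40, 43, 48, 9, 18, 19, 21, 3]
Tree (level-order array): [20, 9, 31, 3, 18, 21, 40, None, None, None, 19, None, None, None, 43, None, None, None, 48]
Rule: A leaf has 0 children.
Per-node child counts:
  node 20: 2 child(ren)
  node 9: 2 child(ren)
  node 3: 0 child(ren)
  node 18: 1 child(ren)
  node 19: 0 child(ren)
  node 31: 2 child(ren)
  node 21: 0 child(ren)
  node 40: 1 child(ren)
  node 43: 1 child(ren)
  node 48: 0 child(ren)
Matching nodes: [3, 19, 21, 48]
Count of leaf nodes: 4


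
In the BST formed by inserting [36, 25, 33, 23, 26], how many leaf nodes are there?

Tree built from: [36, 25, 33, 23, 26]
Tree (level-order array): [36, 25, None, 23, 33, None, None, 26]
Rule: A leaf has 0 children.
Per-node child counts:
  node 36: 1 child(ren)
  node 25: 2 child(ren)
  node 23: 0 child(ren)
  node 33: 1 child(ren)
  node 26: 0 child(ren)
Matching nodes: [23, 26]
Count of leaf nodes: 2


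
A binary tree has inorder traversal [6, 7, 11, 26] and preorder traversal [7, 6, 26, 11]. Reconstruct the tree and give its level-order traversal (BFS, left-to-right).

Inorder:  [6, 7, 11, 26]
Preorder: [7, 6, 26, 11]
Algorithm: preorder visits root first, so consume preorder in order;
for each root, split the current inorder slice at that value into
left-subtree inorder and right-subtree inorder, then recurse.
Recursive splits:
  root=7; inorder splits into left=[6], right=[11, 26]
  root=6; inorder splits into left=[], right=[]
  root=26; inorder splits into left=[11], right=[]
  root=11; inorder splits into left=[], right=[]
Reconstructed level-order: [7, 6, 26, 11]


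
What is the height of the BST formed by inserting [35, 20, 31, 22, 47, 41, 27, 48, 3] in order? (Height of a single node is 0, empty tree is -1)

Insertion order: [35, 20, 31, 22, 47, 41, 27, 48, 3]
Tree (level-order array): [35, 20, 47, 3, 31, 41, 48, None, None, 22, None, None, None, None, None, None, 27]
Compute height bottom-up (empty subtree = -1):
  height(3) = 1 + max(-1, -1) = 0
  height(27) = 1 + max(-1, -1) = 0
  height(22) = 1 + max(-1, 0) = 1
  height(31) = 1 + max(1, -1) = 2
  height(20) = 1 + max(0, 2) = 3
  height(41) = 1 + max(-1, -1) = 0
  height(48) = 1 + max(-1, -1) = 0
  height(47) = 1 + max(0, 0) = 1
  height(35) = 1 + max(3, 1) = 4
Height = 4


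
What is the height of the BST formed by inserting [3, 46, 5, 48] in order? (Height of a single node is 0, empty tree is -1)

Insertion order: [3, 46, 5, 48]
Tree (level-order array): [3, None, 46, 5, 48]
Compute height bottom-up (empty subtree = -1):
  height(5) = 1 + max(-1, -1) = 0
  height(48) = 1 + max(-1, -1) = 0
  height(46) = 1 + max(0, 0) = 1
  height(3) = 1 + max(-1, 1) = 2
Height = 2


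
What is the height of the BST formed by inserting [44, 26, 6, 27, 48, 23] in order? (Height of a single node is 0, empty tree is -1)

Insertion order: [44, 26, 6, 27, 48, 23]
Tree (level-order array): [44, 26, 48, 6, 27, None, None, None, 23]
Compute height bottom-up (empty subtree = -1):
  height(23) = 1 + max(-1, -1) = 0
  height(6) = 1 + max(-1, 0) = 1
  height(27) = 1 + max(-1, -1) = 0
  height(26) = 1 + max(1, 0) = 2
  height(48) = 1 + max(-1, -1) = 0
  height(44) = 1 + max(2, 0) = 3
Height = 3


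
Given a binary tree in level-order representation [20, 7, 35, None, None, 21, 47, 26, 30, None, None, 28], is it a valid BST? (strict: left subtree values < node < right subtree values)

Level-order array: [20, 7, 35, None, None, 21, 47, 26, 30, None, None, 28]
Validate using subtree bounds (lo, hi): at each node, require lo < value < hi,
then recurse left with hi=value and right with lo=value.
Preorder trace (stopping at first violation):
  at node 20 with bounds (-inf, +inf): OK
  at node 7 with bounds (-inf, 20): OK
  at node 35 with bounds (20, +inf): OK
  at node 21 with bounds (20, 35): OK
  at node 26 with bounds (20, 21): VIOLATION
Node 26 violates its bound: not (20 < 26 < 21).
Result: Not a valid BST


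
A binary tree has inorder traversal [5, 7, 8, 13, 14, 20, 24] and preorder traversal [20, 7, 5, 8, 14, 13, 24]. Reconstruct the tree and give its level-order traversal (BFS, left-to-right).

Inorder:  [5, 7, 8, 13, 14, 20, 24]
Preorder: [20, 7, 5, 8, 14, 13, 24]
Algorithm: preorder visits root first, so consume preorder in order;
for each root, split the current inorder slice at that value into
left-subtree inorder and right-subtree inorder, then recurse.
Recursive splits:
  root=20; inorder splits into left=[5, 7, 8, 13, 14], right=[24]
  root=7; inorder splits into left=[5], right=[8, 13, 14]
  root=5; inorder splits into left=[], right=[]
  root=8; inorder splits into left=[], right=[13, 14]
  root=14; inorder splits into left=[13], right=[]
  root=13; inorder splits into left=[], right=[]
  root=24; inorder splits into left=[], right=[]
Reconstructed level-order: [20, 7, 24, 5, 8, 14, 13]


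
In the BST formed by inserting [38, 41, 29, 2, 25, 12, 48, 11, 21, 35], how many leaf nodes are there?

Tree built from: [38, 41, 29, 2, 25, 12, 48, 11, 21, 35]
Tree (level-order array): [38, 29, 41, 2, 35, None, 48, None, 25, None, None, None, None, 12, None, 11, 21]
Rule: A leaf has 0 children.
Per-node child counts:
  node 38: 2 child(ren)
  node 29: 2 child(ren)
  node 2: 1 child(ren)
  node 25: 1 child(ren)
  node 12: 2 child(ren)
  node 11: 0 child(ren)
  node 21: 0 child(ren)
  node 35: 0 child(ren)
  node 41: 1 child(ren)
  node 48: 0 child(ren)
Matching nodes: [11, 21, 35, 48]
Count of leaf nodes: 4


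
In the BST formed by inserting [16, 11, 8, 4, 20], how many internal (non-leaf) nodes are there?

Tree built from: [16, 11, 8, 4, 20]
Tree (level-order array): [16, 11, 20, 8, None, None, None, 4]
Rule: An internal node has at least one child.
Per-node child counts:
  node 16: 2 child(ren)
  node 11: 1 child(ren)
  node 8: 1 child(ren)
  node 4: 0 child(ren)
  node 20: 0 child(ren)
Matching nodes: [16, 11, 8]
Count of internal (non-leaf) nodes: 3


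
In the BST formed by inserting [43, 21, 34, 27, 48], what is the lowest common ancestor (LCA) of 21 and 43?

Tree insertion order: [43, 21, 34, 27, 48]
Tree (level-order array): [43, 21, 48, None, 34, None, None, 27]
In a BST, the LCA of p=21, q=43 is the first node v on the
root-to-leaf path with p <= v <= q (go left if both < v, right if both > v).
Walk from root:
  at 43: 21 <= 43 <= 43, this is the LCA
LCA = 43


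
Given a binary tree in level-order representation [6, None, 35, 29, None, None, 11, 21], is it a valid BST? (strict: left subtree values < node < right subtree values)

Level-order array: [6, None, 35, 29, None, None, 11, 21]
Validate using subtree bounds (lo, hi): at each node, require lo < value < hi,
then recurse left with hi=value and right with lo=value.
Preorder trace (stopping at first violation):
  at node 6 with bounds (-inf, +inf): OK
  at node 35 with bounds (6, +inf): OK
  at node 29 with bounds (6, 35): OK
  at node 11 with bounds (29, 35): VIOLATION
Node 11 violates its bound: not (29 < 11 < 35).
Result: Not a valid BST


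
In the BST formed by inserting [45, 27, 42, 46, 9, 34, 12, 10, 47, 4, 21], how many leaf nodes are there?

Tree built from: [45, 27, 42, 46, 9, 34, 12, 10, 47, 4, 21]
Tree (level-order array): [45, 27, 46, 9, 42, None, 47, 4, 12, 34, None, None, None, None, None, 10, 21]
Rule: A leaf has 0 children.
Per-node child counts:
  node 45: 2 child(ren)
  node 27: 2 child(ren)
  node 9: 2 child(ren)
  node 4: 0 child(ren)
  node 12: 2 child(ren)
  node 10: 0 child(ren)
  node 21: 0 child(ren)
  node 42: 1 child(ren)
  node 34: 0 child(ren)
  node 46: 1 child(ren)
  node 47: 0 child(ren)
Matching nodes: [4, 10, 21, 34, 47]
Count of leaf nodes: 5


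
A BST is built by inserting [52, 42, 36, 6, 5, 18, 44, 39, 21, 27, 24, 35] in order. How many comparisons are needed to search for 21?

Search path for 21: 52 -> 42 -> 36 -> 6 -> 18 -> 21
Found: True
Comparisons: 6


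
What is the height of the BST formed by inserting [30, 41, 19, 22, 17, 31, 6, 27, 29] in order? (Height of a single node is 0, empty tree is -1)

Insertion order: [30, 41, 19, 22, 17, 31, 6, 27, 29]
Tree (level-order array): [30, 19, 41, 17, 22, 31, None, 6, None, None, 27, None, None, None, None, None, 29]
Compute height bottom-up (empty subtree = -1):
  height(6) = 1 + max(-1, -1) = 0
  height(17) = 1 + max(0, -1) = 1
  height(29) = 1 + max(-1, -1) = 0
  height(27) = 1 + max(-1, 0) = 1
  height(22) = 1 + max(-1, 1) = 2
  height(19) = 1 + max(1, 2) = 3
  height(31) = 1 + max(-1, -1) = 0
  height(41) = 1 + max(0, -1) = 1
  height(30) = 1 + max(3, 1) = 4
Height = 4


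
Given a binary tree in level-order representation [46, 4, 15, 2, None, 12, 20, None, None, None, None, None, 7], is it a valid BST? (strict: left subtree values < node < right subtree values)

Level-order array: [46, 4, 15, 2, None, 12, 20, None, None, None, None, None, 7]
Validate using subtree bounds (lo, hi): at each node, require lo < value < hi,
then recurse left with hi=value and right with lo=value.
Preorder trace (stopping at first violation):
  at node 46 with bounds (-inf, +inf): OK
  at node 4 with bounds (-inf, 46): OK
  at node 2 with bounds (-inf, 4): OK
  at node 15 with bounds (46, +inf): VIOLATION
Node 15 violates its bound: not (46 < 15 < +inf).
Result: Not a valid BST


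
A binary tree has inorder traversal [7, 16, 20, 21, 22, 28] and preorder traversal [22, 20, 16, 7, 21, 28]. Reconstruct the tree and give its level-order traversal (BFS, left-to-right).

Inorder:  [7, 16, 20, 21, 22, 28]
Preorder: [22, 20, 16, 7, 21, 28]
Algorithm: preorder visits root first, so consume preorder in order;
for each root, split the current inorder slice at that value into
left-subtree inorder and right-subtree inorder, then recurse.
Recursive splits:
  root=22; inorder splits into left=[7, 16, 20, 21], right=[28]
  root=20; inorder splits into left=[7, 16], right=[21]
  root=16; inorder splits into left=[7], right=[]
  root=7; inorder splits into left=[], right=[]
  root=21; inorder splits into left=[], right=[]
  root=28; inorder splits into left=[], right=[]
Reconstructed level-order: [22, 20, 28, 16, 21, 7]


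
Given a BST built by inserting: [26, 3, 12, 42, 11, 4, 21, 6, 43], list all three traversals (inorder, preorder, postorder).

Tree insertion order: [26, 3, 12, 42, 11, 4, 21, 6, 43]
Tree (level-order array): [26, 3, 42, None, 12, None, 43, 11, 21, None, None, 4, None, None, None, None, 6]
Inorder (L, root, R): [3, 4, 6, 11, 12, 21, 26, 42, 43]
Preorder (root, L, R): [26, 3, 12, 11, 4, 6, 21, 42, 43]
Postorder (L, R, root): [6, 4, 11, 21, 12, 3, 43, 42, 26]


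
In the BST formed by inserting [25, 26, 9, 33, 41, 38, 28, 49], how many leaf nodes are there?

Tree built from: [25, 26, 9, 33, 41, 38, 28, 49]
Tree (level-order array): [25, 9, 26, None, None, None, 33, 28, 41, None, None, 38, 49]
Rule: A leaf has 0 children.
Per-node child counts:
  node 25: 2 child(ren)
  node 9: 0 child(ren)
  node 26: 1 child(ren)
  node 33: 2 child(ren)
  node 28: 0 child(ren)
  node 41: 2 child(ren)
  node 38: 0 child(ren)
  node 49: 0 child(ren)
Matching nodes: [9, 28, 38, 49]
Count of leaf nodes: 4


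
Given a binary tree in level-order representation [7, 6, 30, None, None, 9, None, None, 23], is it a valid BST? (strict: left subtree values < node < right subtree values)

Level-order array: [7, 6, 30, None, None, 9, None, None, 23]
Validate using subtree bounds (lo, hi): at each node, require lo < value < hi,
then recurse left with hi=value and right with lo=value.
Preorder trace (stopping at first violation):
  at node 7 with bounds (-inf, +inf): OK
  at node 6 with bounds (-inf, 7): OK
  at node 30 with bounds (7, +inf): OK
  at node 9 with bounds (7, 30): OK
  at node 23 with bounds (9, 30): OK
No violation found at any node.
Result: Valid BST


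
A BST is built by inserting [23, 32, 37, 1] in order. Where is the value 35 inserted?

Starting tree (level order): [23, 1, 32, None, None, None, 37]
Insertion path: 23 -> 32 -> 37
Result: insert 35 as left child of 37
Final tree (level order): [23, 1, 32, None, None, None, 37, 35]


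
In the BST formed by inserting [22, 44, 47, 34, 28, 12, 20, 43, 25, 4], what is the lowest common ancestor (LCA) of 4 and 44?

Tree insertion order: [22, 44, 47, 34, 28, 12, 20, 43, 25, 4]
Tree (level-order array): [22, 12, 44, 4, 20, 34, 47, None, None, None, None, 28, 43, None, None, 25]
In a BST, the LCA of p=4, q=44 is the first node v on the
root-to-leaf path with p <= v <= q (go left if both < v, right if both > v).
Walk from root:
  at 22: 4 <= 22 <= 44, this is the LCA
LCA = 22


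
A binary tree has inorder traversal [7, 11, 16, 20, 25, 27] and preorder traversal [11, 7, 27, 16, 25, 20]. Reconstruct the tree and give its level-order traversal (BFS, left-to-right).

Inorder:  [7, 11, 16, 20, 25, 27]
Preorder: [11, 7, 27, 16, 25, 20]
Algorithm: preorder visits root first, so consume preorder in order;
for each root, split the current inorder slice at that value into
left-subtree inorder and right-subtree inorder, then recurse.
Recursive splits:
  root=11; inorder splits into left=[7], right=[16, 20, 25, 27]
  root=7; inorder splits into left=[], right=[]
  root=27; inorder splits into left=[16, 20, 25], right=[]
  root=16; inorder splits into left=[], right=[20, 25]
  root=25; inorder splits into left=[20], right=[]
  root=20; inorder splits into left=[], right=[]
Reconstructed level-order: [11, 7, 27, 16, 25, 20]


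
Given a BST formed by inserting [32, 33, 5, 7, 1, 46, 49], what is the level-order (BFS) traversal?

Tree insertion order: [32, 33, 5, 7, 1, 46, 49]
Tree (level-order array): [32, 5, 33, 1, 7, None, 46, None, None, None, None, None, 49]
BFS from the root, enqueuing left then right child of each popped node:
  queue [32] -> pop 32, enqueue [5, 33], visited so far: [32]
  queue [5, 33] -> pop 5, enqueue [1, 7], visited so far: [32, 5]
  queue [33, 1, 7] -> pop 33, enqueue [46], visited so far: [32, 5, 33]
  queue [1, 7, 46] -> pop 1, enqueue [none], visited so far: [32, 5, 33, 1]
  queue [7, 46] -> pop 7, enqueue [none], visited so far: [32, 5, 33, 1, 7]
  queue [46] -> pop 46, enqueue [49], visited so far: [32, 5, 33, 1, 7, 46]
  queue [49] -> pop 49, enqueue [none], visited so far: [32, 5, 33, 1, 7, 46, 49]
Result: [32, 5, 33, 1, 7, 46, 49]


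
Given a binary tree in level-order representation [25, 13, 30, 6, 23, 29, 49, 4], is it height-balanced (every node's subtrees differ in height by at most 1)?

Tree (level-order array): [25, 13, 30, 6, 23, 29, 49, 4]
Definition: a tree is height-balanced if, at every node, |h(left) - h(right)| <= 1 (empty subtree has height -1).
Bottom-up per-node check:
  node 4: h_left=-1, h_right=-1, diff=0 [OK], height=0
  node 6: h_left=0, h_right=-1, diff=1 [OK], height=1
  node 23: h_left=-1, h_right=-1, diff=0 [OK], height=0
  node 13: h_left=1, h_right=0, diff=1 [OK], height=2
  node 29: h_left=-1, h_right=-1, diff=0 [OK], height=0
  node 49: h_left=-1, h_right=-1, diff=0 [OK], height=0
  node 30: h_left=0, h_right=0, diff=0 [OK], height=1
  node 25: h_left=2, h_right=1, diff=1 [OK], height=3
All nodes satisfy the balance condition.
Result: Balanced


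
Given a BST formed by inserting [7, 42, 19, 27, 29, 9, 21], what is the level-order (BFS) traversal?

Tree insertion order: [7, 42, 19, 27, 29, 9, 21]
Tree (level-order array): [7, None, 42, 19, None, 9, 27, None, None, 21, 29]
BFS from the root, enqueuing left then right child of each popped node:
  queue [7] -> pop 7, enqueue [42], visited so far: [7]
  queue [42] -> pop 42, enqueue [19], visited so far: [7, 42]
  queue [19] -> pop 19, enqueue [9, 27], visited so far: [7, 42, 19]
  queue [9, 27] -> pop 9, enqueue [none], visited so far: [7, 42, 19, 9]
  queue [27] -> pop 27, enqueue [21, 29], visited so far: [7, 42, 19, 9, 27]
  queue [21, 29] -> pop 21, enqueue [none], visited so far: [7, 42, 19, 9, 27, 21]
  queue [29] -> pop 29, enqueue [none], visited so far: [7, 42, 19, 9, 27, 21, 29]
Result: [7, 42, 19, 9, 27, 21, 29]


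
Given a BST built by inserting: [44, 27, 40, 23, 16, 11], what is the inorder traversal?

Tree insertion order: [44, 27, 40, 23, 16, 11]
Tree (level-order array): [44, 27, None, 23, 40, 16, None, None, None, 11]
Inorder traversal: [11, 16, 23, 27, 40, 44]


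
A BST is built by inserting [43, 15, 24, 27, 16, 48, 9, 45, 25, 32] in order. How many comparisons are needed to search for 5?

Search path for 5: 43 -> 15 -> 9
Found: False
Comparisons: 3


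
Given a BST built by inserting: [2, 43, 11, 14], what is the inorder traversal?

Tree insertion order: [2, 43, 11, 14]
Tree (level-order array): [2, None, 43, 11, None, None, 14]
Inorder traversal: [2, 11, 14, 43]


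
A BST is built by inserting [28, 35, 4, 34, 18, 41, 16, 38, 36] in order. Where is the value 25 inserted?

Starting tree (level order): [28, 4, 35, None, 18, 34, 41, 16, None, None, None, 38, None, None, None, 36]
Insertion path: 28 -> 4 -> 18
Result: insert 25 as right child of 18
Final tree (level order): [28, 4, 35, None, 18, 34, 41, 16, 25, None, None, 38, None, None, None, None, None, 36]


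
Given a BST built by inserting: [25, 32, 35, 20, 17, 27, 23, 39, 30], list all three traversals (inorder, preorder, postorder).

Tree insertion order: [25, 32, 35, 20, 17, 27, 23, 39, 30]
Tree (level-order array): [25, 20, 32, 17, 23, 27, 35, None, None, None, None, None, 30, None, 39]
Inorder (L, root, R): [17, 20, 23, 25, 27, 30, 32, 35, 39]
Preorder (root, L, R): [25, 20, 17, 23, 32, 27, 30, 35, 39]
Postorder (L, R, root): [17, 23, 20, 30, 27, 39, 35, 32, 25]


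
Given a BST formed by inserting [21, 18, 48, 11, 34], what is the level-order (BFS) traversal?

Tree insertion order: [21, 18, 48, 11, 34]
Tree (level-order array): [21, 18, 48, 11, None, 34]
BFS from the root, enqueuing left then right child of each popped node:
  queue [21] -> pop 21, enqueue [18, 48], visited so far: [21]
  queue [18, 48] -> pop 18, enqueue [11], visited so far: [21, 18]
  queue [48, 11] -> pop 48, enqueue [34], visited so far: [21, 18, 48]
  queue [11, 34] -> pop 11, enqueue [none], visited so far: [21, 18, 48, 11]
  queue [34] -> pop 34, enqueue [none], visited so far: [21, 18, 48, 11, 34]
Result: [21, 18, 48, 11, 34]


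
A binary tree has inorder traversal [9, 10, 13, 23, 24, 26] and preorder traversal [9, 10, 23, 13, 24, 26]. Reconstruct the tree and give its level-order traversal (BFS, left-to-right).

Inorder:  [9, 10, 13, 23, 24, 26]
Preorder: [9, 10, 23, 13, 24, 26]
Algorithm: preorder visits root first, so consume preorder in order;
for each root, split the current inorder slice at that value into
left-subtree inorder and right-subtree inorder, then recurse.
Recursive splits:
  root=9; inorder splits into left=[], right=[10, 13, 23, 24, 26]
  root=10; inorder splits into left=[], right=[13, 23, 24, 26]
  root=23; inorder splits into left=[13], right=[24, 26]
  root=13; inorder splits into left=[], right=[]
  root=24; inorder splits into left=[], right=[26]
  root=26; inorder splits into left=[], right=[]
Reconstructed level-order: [9, 10, 23, 13, 24, 26]
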